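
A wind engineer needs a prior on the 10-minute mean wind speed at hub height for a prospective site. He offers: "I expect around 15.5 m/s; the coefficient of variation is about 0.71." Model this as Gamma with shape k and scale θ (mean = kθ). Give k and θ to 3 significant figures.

k ≈ 1.98, θ ≈ 7.81

For Gamma(k, scale θ): mean = kθ, variance = kθ², so CV = 1/√k.
CV = 0.71, hence k = 1/CV² = 1.98.
Then θ = mean/k = 15.5/1.98 = 7.81.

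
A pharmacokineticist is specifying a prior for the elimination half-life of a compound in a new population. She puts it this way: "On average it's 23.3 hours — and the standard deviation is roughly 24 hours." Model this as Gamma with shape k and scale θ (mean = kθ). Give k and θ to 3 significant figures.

For Gamma(k, scale θ): mean = kθ, variance = kθ², so CV = 1/√k.
CV = SD/mean = 24/23.3 = 1.03, hence k = 1/CV² = 0.943.
Then θ = mean/k = 23.3/0.943 = 24.7.

k ≈ 0.943, θ ≈ 24.7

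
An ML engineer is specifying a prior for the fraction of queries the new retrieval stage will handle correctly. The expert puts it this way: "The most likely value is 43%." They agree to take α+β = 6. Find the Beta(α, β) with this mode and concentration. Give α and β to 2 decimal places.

α = 2.72, β = 3.28

For α,β > 1 the Beta mode is (α−1)/(α+β−2). With α+β = 6, the mode is (α−1)/4.
Set (α−1)/4 = 0.43 → α = 1 + 0.43·4 = 2.72.
β = 6 − α = 3.28.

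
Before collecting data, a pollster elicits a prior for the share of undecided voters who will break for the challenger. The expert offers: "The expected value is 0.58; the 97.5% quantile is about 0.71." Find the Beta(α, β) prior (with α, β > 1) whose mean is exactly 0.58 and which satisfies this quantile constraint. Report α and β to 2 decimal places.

With mean 0.58 fixed, write α = 0.58s, β = 0.42s where s = α+β.
Need P(θ < 0.71) = 0.975 under Beta(0.58s, 0.42s). Normal approximation: (q−m)/√(m(1−m)/s) ≈ z_{0.975} = 1.96, so s ≈ 0.58·0.42·(1.96)²/(0.71−0.58)² = 55.4.
At s = 55.4: P(θ<0.71) ≈ 0.979. Adjusting to match 0.975 gives s ≈ 51.48.
So α = 0.58·51.48 ≈ 29.86, β = 0.42·51.48 ≈ 21.62.

α ≈ 29.86, β ≈ 21.62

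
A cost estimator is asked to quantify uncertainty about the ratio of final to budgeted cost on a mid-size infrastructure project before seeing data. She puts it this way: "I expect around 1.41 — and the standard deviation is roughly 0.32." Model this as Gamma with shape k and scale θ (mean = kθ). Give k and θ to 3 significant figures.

k ≈ 19.4, θ ≈ 0.0726

For Gamma(k, scale θ): mean = kθ, variance = kθ², so CV = 1/√k.
CV = SD/mean = 0.32/1.41 = 0.227, hence k = 1/CV² = 19.4.
Then θ = mean/k = 1.41/19.4 = 0.0726.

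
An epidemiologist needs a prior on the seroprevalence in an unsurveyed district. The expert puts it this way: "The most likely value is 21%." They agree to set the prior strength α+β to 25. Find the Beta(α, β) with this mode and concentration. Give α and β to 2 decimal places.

α = 5.83, β = 19.17

For α,β > 1 the Beta mode is (α−1)/(α+β−2). With α+β = 25, the mode is (α−1)/23.
Set (α−1)/23 = 0.21 → α = 1 + 0.21·23 = 5.83.
β = 25 − α = 19.17.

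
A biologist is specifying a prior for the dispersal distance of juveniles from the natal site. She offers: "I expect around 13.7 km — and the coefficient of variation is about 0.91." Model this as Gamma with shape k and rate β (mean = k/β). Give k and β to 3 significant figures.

k ≈ 1.21, β ≈ 0.0881

For Gamma(k, rate β): mean = k/β, variance = k/β², so CV = 1/√k.
CV = 0.91, hence k = 1/CV² = 1.21.
Then β = k/mean = 1.21/13.7 = 0.0881.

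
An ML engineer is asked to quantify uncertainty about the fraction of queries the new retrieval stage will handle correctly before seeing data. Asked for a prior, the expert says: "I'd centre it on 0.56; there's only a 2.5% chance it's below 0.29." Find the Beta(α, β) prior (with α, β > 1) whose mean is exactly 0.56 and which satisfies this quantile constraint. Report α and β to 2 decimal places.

α ≈ 6.92, β ≈ 5.44

With mean 0.56 fixed, write α = 0.56s, β = 0.44s where s = α+β.
Need P(θ < 0.29) = 0.025 under Beta(0.56s, 0.44s). Normal approximation: (q−m)/√(m(1−m)/s) ≈ z_{0.025} = -1.96, so s ≈ 0.56·0.44·(-1.96)²/(0.29−0.56)² = 13.0.
At s = 13.0: P(θ<0.29) ≈ 0.022. Adjusting to match 0.025 gives s ≈ 12.36.
So α = 0.56·12.36 ≈ 6.92, β = 0.44·12.36 ≈ 5.44.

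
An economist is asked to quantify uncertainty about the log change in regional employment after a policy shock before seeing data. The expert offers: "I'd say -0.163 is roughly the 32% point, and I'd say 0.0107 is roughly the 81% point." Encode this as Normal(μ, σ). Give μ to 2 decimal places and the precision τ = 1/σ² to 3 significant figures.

The p-quantile of Normal(μ,σ) is μ + z_p·σ, with z_{0.32} = -0.4677 and z_{0.81} = 0.8779.
Eliminate σ: μ = (z₂·x₁ − z₁·x₂)/(z₂ − z₁) = (0.8779·-0.163 − (-0.4677)·0.0107)/1.346 = -0.10.
Then σ = (x₂ − x₁)/(z₂ − z₁) = (0.0107 − -0.163)/1.346 = 0.13.
Precision τ = 1/σ² = 1/0.1291² = 60.

μ = -0.10, τ = 60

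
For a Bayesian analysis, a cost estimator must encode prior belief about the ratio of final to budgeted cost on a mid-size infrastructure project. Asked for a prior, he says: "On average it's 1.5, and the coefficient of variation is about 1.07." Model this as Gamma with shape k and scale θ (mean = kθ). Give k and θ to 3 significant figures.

For Gamma(k, scale θ): mean = kθ, variance = kθ², so CV = 1/√k.
CV = 1.07, hence k = 1/CV² = 0.873.
Then θ = mean/k = 1.5/0.873 = 1.72.

k ≈ 0.873, θ ≈ 1.72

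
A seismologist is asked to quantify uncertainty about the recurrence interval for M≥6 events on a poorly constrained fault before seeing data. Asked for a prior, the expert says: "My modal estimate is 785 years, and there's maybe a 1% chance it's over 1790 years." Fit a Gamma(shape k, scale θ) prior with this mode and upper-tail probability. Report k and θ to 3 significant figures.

Gamma(k,θ) with k>1 has mode (k−1)θ, so θ = 785/(k−1).
Need P(X < 1790) = 0.99 with θ tied to k this way. Start at k = 2, θ = 785: P(X<1790) ≈ 0.665.
Too low — raise k to concentrate. Iterating converges to k ≈ 8.04.
Then θ = 785/(8.04−1) ≈ 111.

k ≈ 8.04, θ ≈ 111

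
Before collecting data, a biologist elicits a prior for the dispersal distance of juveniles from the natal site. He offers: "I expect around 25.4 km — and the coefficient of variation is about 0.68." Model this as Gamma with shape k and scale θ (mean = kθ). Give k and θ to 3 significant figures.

For Gamma(k, scale θ): mean = kθ, variance = kθ², so CV = 1/√k.
CV = 0.68, hence k = 1/CV² = 2.16.
Then θ = mean/k = 25.4/2.16 = 11.7.

k ≈ 2.16, θ ≈ 11.7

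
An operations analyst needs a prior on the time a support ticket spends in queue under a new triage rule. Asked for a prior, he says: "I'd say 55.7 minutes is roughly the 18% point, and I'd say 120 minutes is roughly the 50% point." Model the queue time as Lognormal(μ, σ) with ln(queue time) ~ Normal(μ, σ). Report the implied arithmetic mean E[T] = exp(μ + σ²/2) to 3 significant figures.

E[T] ≈ 171 minutes

If T ~ Lognormal(μ,σ) then ln T ~ Normal(μ,σ), so the p-quantile of ln T is μ + z_p·σ.
ln(55.7) = 4.02 and ln(120) = 4.787; z_{0.18} = -0.9154, z_{0.5} = 0.
σ = (4.787 − 4.02)/(0 − (-0.9154)) = 0.838.
μ = 4.02 − (-0.9154)·0.838 = 4.787.
E[T] = exp(μ + σ²/2) = exp(4.787 + 0.3515) = 171 minutes.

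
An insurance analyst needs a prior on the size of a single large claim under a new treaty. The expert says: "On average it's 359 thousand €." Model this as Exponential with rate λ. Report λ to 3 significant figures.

Exponential mean = 1/λ, so λ = 1/359.0 = 0.00279.

λ ≈ 0.00279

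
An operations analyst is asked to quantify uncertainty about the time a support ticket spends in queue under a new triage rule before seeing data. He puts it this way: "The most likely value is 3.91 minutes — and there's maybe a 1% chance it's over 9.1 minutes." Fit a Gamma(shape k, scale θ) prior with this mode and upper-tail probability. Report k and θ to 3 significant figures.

Gamma(k,θ) with k>1 has mode (k−1)θ, so θ = 3.91/(k−1).
Need P(X < 9.1) = 0.99 with θ tied to k this way. Start at k = 2, θ = 3.91: P(X<9.1) ≈ 0.675.
Too low — raise k to concentrate. Iterating converges to k ≈ 7.68.
Then θ = 3.91/(7.68−1) ≈ 0.585.

k ≈ 7.68, θ ≈ 0.585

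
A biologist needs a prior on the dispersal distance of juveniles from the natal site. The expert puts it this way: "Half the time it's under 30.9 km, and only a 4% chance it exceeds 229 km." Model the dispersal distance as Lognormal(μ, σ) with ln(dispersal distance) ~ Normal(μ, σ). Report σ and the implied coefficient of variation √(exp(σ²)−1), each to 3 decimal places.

If T ~ Lognormal(μ,σ) then ln T ~ Normal(μ,σ), so the p-quantile of ln T is μ + z_p·σ.
ln(30.9) = 3.431 and ln(229) = 5.434; z_{0.5} = 0, z_{0.96} = 1.751.
σ = (5.434 − 3.431)/(1.751 − (0)) = 1.144.
μ = 3.431 − (0)·1.144 = 3.431.
CV = √(exp(σ²)−1) = √(exp(1.3090)−1) = 1.644.

σ ≈ 1.144, CV ≈ 1.644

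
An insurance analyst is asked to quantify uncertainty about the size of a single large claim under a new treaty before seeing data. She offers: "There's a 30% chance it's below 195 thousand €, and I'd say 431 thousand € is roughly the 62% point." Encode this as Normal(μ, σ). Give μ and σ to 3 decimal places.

For Normal(μ,σ), the p-quantile is μ + z_p·σ. Here z_{0.3} = -0.5244, z_{0.62} = 0.3055.
So 195 = μ − 0.5244σ and 431 = μ + 0.3055σ.
Subtracting: σ = (431 − 195)/(0.3055 − (-0.5244)) = 284.378.
Then μ = 195 − (-0.5244)·284.378 = 344.128.

μ = 344.128, σ = 284.378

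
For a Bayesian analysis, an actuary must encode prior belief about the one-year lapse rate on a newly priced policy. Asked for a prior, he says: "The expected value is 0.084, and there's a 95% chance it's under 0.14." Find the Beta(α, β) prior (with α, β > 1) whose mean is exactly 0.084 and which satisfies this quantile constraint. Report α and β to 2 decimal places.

α ≈ 6.72, β ≈ 73.23

With mean 0.084 fixed, write α = 0.084s, β = 0.916s where s = α+β.
Need P(θ < 0.14) = 0.95 under Beta(0.084s, 0.916s). Normal approximation: (q−m)/√(m(1−m)/s) ≈ z_{0.95} = 1.64, so s ≈ 0.084·0.916·(1.64)²/(0.14−0.084)² = 66.4.
At s = 66.4: P(θ<0.14) ≈ 0.936. Adjusting to match 0.95 gives s ≈ 79.95.
So α = 0.084·79.95 ≈ 6.72, β = 0.916·79.95 ≈ 73.23.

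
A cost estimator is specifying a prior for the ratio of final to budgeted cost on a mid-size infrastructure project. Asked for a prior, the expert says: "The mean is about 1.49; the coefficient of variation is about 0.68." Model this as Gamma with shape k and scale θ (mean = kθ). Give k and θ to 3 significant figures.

k ≈ 2.16, θ ≈ 0.689

For Gamma(k, scale θ): mean = kθ, variance = kθ², so CV = 1/√k.
CV = 0.68, hence k = 1/CV² = 2.16.
Then θ = mean/k = 1.49/2.16 = 0.689.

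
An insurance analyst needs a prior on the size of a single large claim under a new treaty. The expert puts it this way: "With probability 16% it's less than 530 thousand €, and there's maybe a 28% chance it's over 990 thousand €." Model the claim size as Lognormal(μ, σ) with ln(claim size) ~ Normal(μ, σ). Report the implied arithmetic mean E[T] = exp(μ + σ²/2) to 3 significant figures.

If T ~ Lognormal(μ,σ) then ln T ~ Normal(μ,σ), so the p-quantile of ln T is μ + z_p·σ.
ln(530) = 6.273 and ln(990) = 6.898; z_{0.16} = -0.9945, z_{0.72} = 0.5828.
σ = (6.898 − 6.273)/(0.5828 − (-0.9945)) = 0.396.
μ = 6.273 − (-0.9945)·0.396 = 6.667.
E[T] = exp(μ + σ²/2) = exp(6.667 + 0.0785) = 850 thousand €.

E[T] ≈ 850 thousand €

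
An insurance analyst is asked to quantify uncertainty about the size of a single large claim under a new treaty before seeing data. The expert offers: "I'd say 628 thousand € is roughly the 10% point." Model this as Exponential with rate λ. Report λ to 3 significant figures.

λ ≈ 0.000168

P(T < 628.0) = 1 − e^(−λ·628.0) = 0.1, so λ = −ln(1−0.1)/628.0 = −ln(0.9)/628.0 = 0.000168.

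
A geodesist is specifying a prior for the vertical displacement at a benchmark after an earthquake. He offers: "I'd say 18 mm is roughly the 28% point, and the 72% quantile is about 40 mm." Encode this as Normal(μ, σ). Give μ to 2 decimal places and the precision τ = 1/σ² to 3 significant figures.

μ = 29.00, τ = 0.00281

The p-quantile of Normal(μ,σ) is μ + z_p·σ, with z_{0.28} = -0.5828 and z_{0.72} = 0.5828.
Eliminate σ: μ = (z₂·x₁ − z₁·x₂)/(z₂ − z₁) = (0.5828·18 − (-0.5828)·40)/1.166 = 29.00.
Then σ = (x₂ − x₁)/(z₂ − z₁) = (40 − 18)/1.166 = 18.87.
Precision τ = 1/σ² = 1/18.87² = 0.00281.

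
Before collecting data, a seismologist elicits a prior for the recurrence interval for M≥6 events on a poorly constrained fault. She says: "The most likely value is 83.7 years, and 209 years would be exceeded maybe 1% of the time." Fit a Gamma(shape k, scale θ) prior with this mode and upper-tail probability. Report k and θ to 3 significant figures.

Gamma(k,θ) with k>1 has mode (k−1)θ, so θ = 83.7/(k−1).
Need P(X < 209) = 0.99 with θ tied to k this way. Start at k = 2, θ = 83.7: P(X<209) ≈ 0.712.
Too low — raise k to concentrate. Iterating converges to k ≈ 6.61.
Then θ = 83.7/(6.61−1) ≈ 14.9.

k ≈ 6.61, θ ≈ 14.9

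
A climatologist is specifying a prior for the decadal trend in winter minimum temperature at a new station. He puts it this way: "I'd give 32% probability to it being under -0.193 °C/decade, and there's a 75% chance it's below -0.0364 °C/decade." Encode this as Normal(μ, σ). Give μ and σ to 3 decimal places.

μ = -0.129, σ = 0.137

The p-quantile of Normal(μ,σ) is μ + z_p·σ, with z_{0.32} = -0.4677 and z_{0.75} = 0.6745.
Eliminate σ: μ = (z₂·x₁ − z₁·x₂)/(z₂ − z₁) = (0.6745·-0.193 − (-0.4677)·-0.0364)/1.142 = -0.129.
Then σ = (x₂ − x₁)/(z₂ − z₁) = (-0.0364 − -0.193)/1.142 = 0.137.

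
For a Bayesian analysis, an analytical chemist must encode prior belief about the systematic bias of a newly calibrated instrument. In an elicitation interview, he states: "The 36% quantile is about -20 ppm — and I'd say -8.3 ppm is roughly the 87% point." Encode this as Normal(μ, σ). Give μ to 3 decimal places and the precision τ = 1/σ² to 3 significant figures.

μ = -17.175, τ = 0.0161

For Normal(μ,σ), the p-quantile is μ + z_p·σ. Here z_{0.36} = -0.3585, z_{0.87} = 1.126.
So -20 = μ − 0.3585σ and -8.3 = μ + 1.126σ.
Subtracting: σ = (-8.3 − -20)/(1.126 − (-0.3585)) = 7.880.
Then μ = -20 − (-0.3585)·7.880 = -17.175.
Precision τ = 1/σ² = 1/7.88² = 0.0161.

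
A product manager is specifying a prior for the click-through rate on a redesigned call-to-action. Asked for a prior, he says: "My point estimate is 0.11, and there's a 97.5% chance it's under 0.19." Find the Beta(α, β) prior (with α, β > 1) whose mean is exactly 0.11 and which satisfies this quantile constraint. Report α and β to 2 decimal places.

With mean 0.11 fixed, write α = 0.11s, β = 0.89s where s = α+β.
Need P(θ < 0.19) = 0.975 under Beta(0.11s, 0.89s). Normal approximation: (q−m)/√(m(1−m)/s) ≈ z_{0.975} = 1.96, so s ≈ 0.11·0.89·(1.96)²/(0.19−0.11)² = 58.8.
At s = 58.8: P(θ<0.19) ≈ 0.961. Adjusting to match 0.975 gives s ≈ 74.05.
So α = 0.11·74.05 ≈ 8.15, β = 0.89·74.05 ≈ 65.91.

α ≈ 8.15, β ≈ 65.91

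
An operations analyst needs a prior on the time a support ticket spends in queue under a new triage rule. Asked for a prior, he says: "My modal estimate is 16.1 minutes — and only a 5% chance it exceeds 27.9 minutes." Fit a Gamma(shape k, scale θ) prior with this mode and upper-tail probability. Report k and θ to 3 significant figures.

Gamma(k,θ) with k>1 has mode (k−1)θ, so θ = 16.1/(k−1).
Need P(X < 27.9) = 0.95 with θ tied to k this way. Start at k = 2, θ = 16.1: P(X<27.9) ≈ 0.517.
Too low — raise k to concentrate. Iterating converges to k ≈ 10.2.
Then θ = 16.1/(10.2−1) ≈ 1.74.

k ≈ 10.2, θ ≈ 1.74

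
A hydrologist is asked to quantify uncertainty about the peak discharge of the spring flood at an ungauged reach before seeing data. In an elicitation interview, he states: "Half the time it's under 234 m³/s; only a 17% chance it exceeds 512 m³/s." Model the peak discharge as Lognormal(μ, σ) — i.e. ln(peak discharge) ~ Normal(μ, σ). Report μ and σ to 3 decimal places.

μ ≈ 5.455, σ ≈ 0.821

If T ~ Lognormal(μ,σ) then ln T ~ Normal(μ,σ), so the p-quantile of ln T is μ + z_p·σ.
ln(234) = 5.455 and ln(512) = 6.238; z_{0.5} = 0, z_{0.83} = 0.9542.
σ = (6.238 − 5.455)/(0.9542 − (0)) = 0.821.
μ = 5.455 − (0)·0.821 = 5.455.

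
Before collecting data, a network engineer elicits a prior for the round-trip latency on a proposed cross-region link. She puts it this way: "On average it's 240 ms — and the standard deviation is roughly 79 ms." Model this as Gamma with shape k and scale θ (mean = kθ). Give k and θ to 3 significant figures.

k ≈ 9.23, θ ≈ 26

For Gamma(k, scale θ): mean = kθ, variance = kθ², so CV = 1/√k.
CV = SD/mean = 79/240 = 0.3292, hence k = 1/CV² = 9.23.
Then θ = mean/k = 240/9.23 = 26.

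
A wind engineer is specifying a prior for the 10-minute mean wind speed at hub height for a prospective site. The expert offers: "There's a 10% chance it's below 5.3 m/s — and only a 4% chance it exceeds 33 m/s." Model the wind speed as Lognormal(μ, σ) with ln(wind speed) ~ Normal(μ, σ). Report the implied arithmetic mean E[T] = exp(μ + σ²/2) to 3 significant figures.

If T ~ Lognormal(μ,σ) then ln T ~ Normal(μ,σ), so the p-quantile of ln T is μ + z_p·σ.
ln(5.3) = 1.668 and ln(33) = 3.497; z_{0.1} = -1.282, z_{0.96} = 1.751.
σ = (3.497 − 1.668)/(1.751 − (-1.282)) = 0.603.
μ = 1.668 − (-1.282)·0.603 = 2.441.
E[T] = exp(μ + σ²/2) = exp(2.441 + 0.1819) = 13.8 m/s.

E[T] ≈ 13.8 m/s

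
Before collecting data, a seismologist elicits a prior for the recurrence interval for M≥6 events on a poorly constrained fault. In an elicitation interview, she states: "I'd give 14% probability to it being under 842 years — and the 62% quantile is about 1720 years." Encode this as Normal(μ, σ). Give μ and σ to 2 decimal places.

For Normal(μ,σ), the p-quantile is μ + z_p·σ. Here z_{0.14} = -1.08, z_{0.62} = 0.3055.
So 842 = μ − 1.08σ and 1720 = μ + 0.3055σ.
Subtracting: σ = (1720 − 842)/(0.3055 − (-1.08)) = 633.57.
Then μ = 842 − (-1.08)·633.57 = 1526.46.

μ = 1526.46, σ = 633.57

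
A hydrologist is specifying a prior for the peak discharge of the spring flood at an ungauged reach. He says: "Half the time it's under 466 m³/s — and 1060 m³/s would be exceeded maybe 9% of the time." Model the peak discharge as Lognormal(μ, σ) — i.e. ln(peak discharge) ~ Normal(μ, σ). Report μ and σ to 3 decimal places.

μ ≈ 6.144, σ ≈ 0.613

If T ~ Lognormal(μ,σ) then ln T ~ Normal(μ,σ), so the p-quantile of ln T is μ + z_p·σ.
ln(466) = 6.144 and ln(1060) = 6.966; z_{0.5} = 0, z_{0.91} = 1.341.
σ = (6.966 − 6.144)/(1.341 − (0)) = 0.613.
μ = 6.144 − (0)·0.613 = 6.144.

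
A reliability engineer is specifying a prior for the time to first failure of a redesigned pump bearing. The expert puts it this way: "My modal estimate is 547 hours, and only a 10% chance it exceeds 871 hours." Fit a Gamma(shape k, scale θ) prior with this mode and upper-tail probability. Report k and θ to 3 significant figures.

k ≈ 9.68, θ ≈ 63.1

Gamma(k,θ) with k>1 has mode (k−1)θ, so θ = 547/(k−1).
Need P(X < 871) = 0.9 with θ tied to k this way. Start at k = 2, θ = 547: P(X<871) ≈ 0.473.
Too low — raise k to concentrate. Iterating converges to k ≈ 9.68.
Then θ = 547/(9.68−1) ≈ 63.1.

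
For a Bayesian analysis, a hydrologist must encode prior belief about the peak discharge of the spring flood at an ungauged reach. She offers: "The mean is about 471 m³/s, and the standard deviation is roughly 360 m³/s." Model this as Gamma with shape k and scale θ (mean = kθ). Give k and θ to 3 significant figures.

For Gamma(k, scale θ): mean = kθ, variance = kθ², so CV = 1/√k.
CV = SD/mean = 360/471 = 0.7643, hence k = 1/CV² = 1.71.
Then θ = mean/k = 471/1.71 = 275.

k ≈ 1.71, θ ≈ 275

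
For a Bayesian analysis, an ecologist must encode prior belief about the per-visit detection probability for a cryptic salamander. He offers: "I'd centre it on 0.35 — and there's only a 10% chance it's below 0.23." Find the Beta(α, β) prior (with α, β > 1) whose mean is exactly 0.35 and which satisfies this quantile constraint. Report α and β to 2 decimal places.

With mean 0.35 fixed, write α = 0.35s, β = 0.65s where s = α+β.
Need P(θ < 0.23) = 0.1 under Beta(0.35s, 0.65s). Normal approximation: (q−m)/√(m(1−m)/s) ≈ z_{0.1} = -1.28, so s ≈ 0.35·0.65·(-1.28)²/(0.23−0.35)² = 25.9.
At s = 25.9: P(θ<0.23) ≈ 0.092. Adjusting to match 0.1 gives s ≈ 24.32.
So α = 0.35·24.32 ≈ 8.51, β = 0.65·24.32 ≈ 15.81.

α ≈ 8.51, β ≈ 15.81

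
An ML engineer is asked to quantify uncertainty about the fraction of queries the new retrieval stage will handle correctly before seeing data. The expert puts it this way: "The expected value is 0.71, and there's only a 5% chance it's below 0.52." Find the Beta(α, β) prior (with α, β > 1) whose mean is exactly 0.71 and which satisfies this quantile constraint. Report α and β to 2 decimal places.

α ≈ 12.04, β ≈ 4.92

With mean 0.71 fixed, write α = 0.71s, β = 0.29s where s = α+β.
Need P(θ < 0.52) = 0.05 under Beta(0.71s, 0.29s). Normal approximation: (q−m)/√(m(1−m)/s) ≈ z_{0.05} = -1.64, so s ≈ 0.71·0.29·(-1.64)²/(0.52−0.71)² = 15.4.
At s = 15.4: P(θ<0.52) ≈ 0.058. Adjusting to match 0.05 gives s ≈ 16.96.
So α = 0.71·16.96 ≈ 12.04, β = 0.29·16.96 ≈ 4.92.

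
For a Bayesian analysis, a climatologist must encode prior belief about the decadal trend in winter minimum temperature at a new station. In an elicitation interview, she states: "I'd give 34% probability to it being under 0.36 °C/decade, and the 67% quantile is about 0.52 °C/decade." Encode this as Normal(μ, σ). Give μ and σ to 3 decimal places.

For Normal(μ,σ), the p-quantile is μ + z_p·σ. Here z_{0.34} = -0.4125, z_{0.67} = 0.4399.
So 0.36 = μ − 0.4125σ and 0.52 = μ + 0.4399σ.
Subtracting: σ = (0.52 − 0.36)/(0.4399 − (-0.4125)) = 0.188.
Then μ = 0.36 − (-0.4125)·0.188 = 0.437.

μ = 0.437, σ = 0.188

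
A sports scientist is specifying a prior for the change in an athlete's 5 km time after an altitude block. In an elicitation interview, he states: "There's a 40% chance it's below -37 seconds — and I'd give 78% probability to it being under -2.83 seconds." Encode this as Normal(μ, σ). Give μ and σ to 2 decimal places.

μ = -28.56, σ = 33.32

The p-quantile of Normal(μ,σ) is μ + z_p·σ, with z_{0.4} = -0.2533 and z_{0.78} = 0.7722.
Eliminate σ: μ = (z₂·x₁ − z₁·x₂)/(z₂ − z₁) = (0.7722·-37 − (-0.2533)·-2.83)/1.026 = -28.56.
Then σ = (x₂ − x₁)/(z₂ − z₁) = (-2.83 − -37)/1.026 = 33.32.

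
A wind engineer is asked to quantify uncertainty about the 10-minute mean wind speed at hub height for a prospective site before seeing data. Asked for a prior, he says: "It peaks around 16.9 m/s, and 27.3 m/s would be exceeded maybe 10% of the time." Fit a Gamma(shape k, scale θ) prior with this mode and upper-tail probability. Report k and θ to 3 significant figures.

Gamma(k,θ) with k>1 has mode (k−1)θ, so θ = 16.9/(k−1).
Need P(X < 27.3) = 0.9 with θ tied to k this way. Start at k = 2, θ = 16.9: P(X<27.3) ≈ 0.480.
Too low — raise k to concentrate. Iterating converges to k ≈ 9.18.
Then θ = 16.9/(9.18−1) ≈ 2.07.

k ≈ 9.18, θ ≈ 2.07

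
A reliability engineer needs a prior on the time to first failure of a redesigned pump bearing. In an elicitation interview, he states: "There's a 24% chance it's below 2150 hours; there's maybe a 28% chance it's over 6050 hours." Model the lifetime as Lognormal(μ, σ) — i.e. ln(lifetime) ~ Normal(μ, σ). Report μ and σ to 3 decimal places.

If T ~ Lognormal(μ,σ) then ln T ~ Normal(μ,σ), so the p-quantile of ln T is μ + z_p·σ.
ln(2150) = 7.673 and ln(6050) = 8.708; z_{0.24} = -0.7063, z_{0.72} = 0.5828.
σ = (8.708 − 7.673)/(0.5828 − (-0.7063)) = 0.803.
μ = 7.673 − (-0.7063)·0.803 = 8.240.

μ ≈ 8.240, σ ≈ 0.803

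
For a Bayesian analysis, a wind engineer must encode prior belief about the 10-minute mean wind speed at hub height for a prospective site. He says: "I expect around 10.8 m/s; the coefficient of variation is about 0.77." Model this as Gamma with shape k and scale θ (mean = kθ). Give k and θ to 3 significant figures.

For Gamma(k, scale θ): mean = kθ, variance = kθ², so CV = 1/√k.
CV = 0.77, hence k = 1/CV² = 1.69.
Then θ = mean/k = 10.8/1.69 = 6.4.

k ≈ 1.69, θ ≈ 6.4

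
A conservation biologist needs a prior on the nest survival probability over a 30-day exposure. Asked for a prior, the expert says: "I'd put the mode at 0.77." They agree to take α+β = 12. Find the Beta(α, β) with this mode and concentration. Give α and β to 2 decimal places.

α = 8.70, β = 3.30

For α,β > 1 the Beta mode is (α−1)/(α+β−2). With α+β = 12, the mode is (α−1)/10.
Set (α−1)/10 = 0.77 → α = 1 + 0.77·10 = 8.70.
β = 12 − α = 3.30.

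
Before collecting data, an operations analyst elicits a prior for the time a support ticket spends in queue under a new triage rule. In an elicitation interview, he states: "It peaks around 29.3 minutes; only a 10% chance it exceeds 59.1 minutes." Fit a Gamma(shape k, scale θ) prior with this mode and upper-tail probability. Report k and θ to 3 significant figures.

k ≈ 4.9, θ ≈ 7.52

Gamma(k,θ) with k>1 has mode (k−1)θ, so θ = 29.3/(k−1).
Need P(X < 59.1) = 0.9 with θ tied to k this way. Start at k = 2, θ = 29.3: P(X<59.1) ≈ 0.599.
Too low — raise k to concentrate. Iterating converges to k ≈ 4.9.
Then θ = 29.3/(4.9−1) ≈ 7.52.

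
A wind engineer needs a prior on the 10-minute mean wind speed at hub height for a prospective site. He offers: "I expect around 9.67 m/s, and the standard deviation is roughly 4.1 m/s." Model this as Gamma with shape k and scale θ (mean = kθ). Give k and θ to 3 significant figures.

For Gamma(k, scale θ): mean = kθ, variance = kθ², so CV = 1/√k.
CV = SD/mean = 4.1/9.67 = 0.424, hence k = 1/CV² = 5.56.
Then θ = mean/k = 9.67/5.56 = 1.74.

k ≈ 5.56, θ ≈ 1.74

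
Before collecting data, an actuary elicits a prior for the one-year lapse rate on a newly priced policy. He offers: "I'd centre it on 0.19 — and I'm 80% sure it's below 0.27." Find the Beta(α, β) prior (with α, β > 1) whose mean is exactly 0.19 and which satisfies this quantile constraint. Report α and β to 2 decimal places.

With mean 0.19 fixed, write α = 0.19s, β = 0.81s where s = α+β.
Need P(θ < 0.27) = 0.8 under Beta(0.19s, 0.81s). Normal approximation: (q−m)/√(m(1−m)/s) ≈ z_{0.8} = 0.842, so s ≈ 0.19·0.81·(0.842)²/(0.27−0.19)² = 17.0.
At s = 17.0: P(θ<0.27) ≈ 0.812. Adjusting to match 0.8 gives s ≈ 14.77.
So α = 0.19·14.77 ≈ 2.81, β = 0.81·14.77 ≈ 11.96.

α ≈ 2.81, β ≈ 11.96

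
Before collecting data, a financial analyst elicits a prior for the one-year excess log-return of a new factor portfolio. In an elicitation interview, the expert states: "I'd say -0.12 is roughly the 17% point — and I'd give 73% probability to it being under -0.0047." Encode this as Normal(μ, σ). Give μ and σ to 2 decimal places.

μ = -0.05, σ = 0.07

The p-quantile of Normal(μ,σ) is μ + z_p·σ, with z_{0.17} = -0.9542 and z_{0.73} = 0.6128.
Eliminate σ: μ = (z₂·x₁ − z₁·x₂)/(z₂ − z₁) = (0.6128·-0.12 − (-0.9542)·-0.0047)/1.567 = -0.05.
Then σ = (x₂ − x₁)/(z₂ − z₁) = (-0.0047 − -0.12)/1.567 = 0.07.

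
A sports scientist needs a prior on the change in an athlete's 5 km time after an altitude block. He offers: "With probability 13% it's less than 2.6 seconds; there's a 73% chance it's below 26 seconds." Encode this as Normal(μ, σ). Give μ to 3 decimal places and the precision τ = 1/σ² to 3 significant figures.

μ = 17.755, τ = 0.00552

For Normal(μ,σ), the p-quantile is μ + z_p·σ. Here z_{0.13} = -1.126, z_{0.73} = 0.6128.
So 2.6 = μ − 1.126σ and 26 = μ + 0.6128σ.
Subtracting: σ = (26 − 2.6)/(0.6128 − (-1.126)) = 13.454.
Then μ = 2.6 − (-1.126)·13.454 = 17.755.
Precision τ = 1/σ² = 1/13.45² = 0.00552.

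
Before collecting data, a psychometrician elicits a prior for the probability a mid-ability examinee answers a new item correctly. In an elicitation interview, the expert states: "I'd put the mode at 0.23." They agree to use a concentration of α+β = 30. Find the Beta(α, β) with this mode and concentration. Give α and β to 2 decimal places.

α = 7.44, β = 22.56

For α,β > 1 the Beta mode is (α−1)/(α+β−2). With α+β = 30, the mode is (α−1)/28.
Set (α−1)/28 = 0.23 → α = 1 + 0.23·28 = 7.44.
β = 30 − α = 22.56.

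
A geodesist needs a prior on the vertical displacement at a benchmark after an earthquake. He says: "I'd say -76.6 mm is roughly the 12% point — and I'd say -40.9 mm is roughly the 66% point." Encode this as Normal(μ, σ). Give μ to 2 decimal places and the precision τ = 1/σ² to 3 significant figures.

The p-quantile of Normal(μ,σ) is μ + z_p·σ, with z_{0.12} = -1.175 and z_{0.66} = 0.4125.
Eliminate σ: μ = (z₂·x₁ − z₁·x₂)/(z₂ − z₁) = (0.4125·-76.6 − (-1.175)·-40.9)/1.587 = -50.18.
Then σ = (x₂ − x₁)/(z₂ − z₁) = (-40.9 − -76.6)/1.587 = 22.49.
Precision τ = 1/σ² = 1/22.49² = 0.00198.

μ = -50.18, τ = 0.00198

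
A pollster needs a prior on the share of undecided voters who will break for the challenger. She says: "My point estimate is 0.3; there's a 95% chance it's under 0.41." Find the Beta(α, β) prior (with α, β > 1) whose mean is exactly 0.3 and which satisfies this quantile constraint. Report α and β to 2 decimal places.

α ≈ 15.02, β ≈ 35.05

With mean 0.3 fixed, write α = 0.3s, β = 0.7s where s = α+β.
Need P(θ < 0.41) = 0.95 under Beta(0.3s, 0.7s). Normal approximation: (q−m)/√(m(1−m)/s) ≈ z_{0.95} = 1.64, so s ≈ 0.3·0.7·(1.64)²/(0.41−0.3)² = 47.0.
At s = 47.0: P(θ<0.41) ≈ 0.945. Adjusting to match 0.95 gives s ≈ 50.08.
So α = 0.3·50.08 ≈ 15.02, β = 0.7·50.08 ≈ 35.05.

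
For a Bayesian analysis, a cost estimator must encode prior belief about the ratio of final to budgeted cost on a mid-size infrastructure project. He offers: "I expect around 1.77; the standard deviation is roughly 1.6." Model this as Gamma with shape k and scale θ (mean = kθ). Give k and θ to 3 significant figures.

k ≈ 1.22, θ ≈ 1.45

For Gamma(k, scale θ): mean = kθ, variance = kθ², so CV = 1/√k.
CV = SD/mean = 1.6/1.77 = 0.904, hence k = 1/CV² = 1.22.
Then θ = mean/k = 1.77/1.22 = 1.45.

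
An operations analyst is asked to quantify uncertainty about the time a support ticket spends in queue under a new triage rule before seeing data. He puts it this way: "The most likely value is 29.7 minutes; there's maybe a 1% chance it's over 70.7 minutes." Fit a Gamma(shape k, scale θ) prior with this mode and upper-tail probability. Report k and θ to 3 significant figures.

Gamma(k,θ) with k>1 has mode (k−1)θ, so θ = 29.7/(k−1).
Need P(X < 70.7) = 0.99 with θ tied to k this way. Start at k = 2, θ = 29.7: P(X<70.7) ≈ 0.687.
Too low — raise k to concentrate. Iterating converges to k ≈ 7.31.
Then θ = 29.7/(7.31−1) ≈ 4.71.

k ≈ 7.31, θ ≈ 4.71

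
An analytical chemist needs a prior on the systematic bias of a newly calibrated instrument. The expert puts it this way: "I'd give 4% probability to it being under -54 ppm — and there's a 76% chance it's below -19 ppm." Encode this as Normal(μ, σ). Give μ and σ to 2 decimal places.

μ = -29.06, σ = 14.25

The p-quantile of Normal(μ,σ) is μ + z_p·σ, with z_{0.04} = -1.751 and z_{0.76} = 0.7063.
Eliminate σ: μ = (z₂·x₁ − z₁·x₂)/(z₂ − z₁) = (0.7063·-54 − (-1.751)·-19)/2.457 = -29.06.
Then σ = (x₂ − x₁)/(z₂ − z₁) = (-19 − -54)/2.457 = 14.25.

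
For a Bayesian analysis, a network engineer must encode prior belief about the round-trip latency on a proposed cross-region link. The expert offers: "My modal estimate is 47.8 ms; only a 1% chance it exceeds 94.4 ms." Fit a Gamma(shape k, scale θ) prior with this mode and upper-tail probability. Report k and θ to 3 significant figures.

Gamma(k,θ) with k>1 has mode (k−1)θ, so θ = 47.8/(k−1).
Need P(X < 94.4) = 0.99 with θ tied to k this way. Start at k = 2, θ = 47.8: P(X<94.4) ≈ 0.587.
Too low — raise k to concentrate. Iterating converges to k ≈ 11.6.
Then θ = 47.8/(11.6−1) ≈ 4.5.

k ≈ 11.6, θ ≈ 4.5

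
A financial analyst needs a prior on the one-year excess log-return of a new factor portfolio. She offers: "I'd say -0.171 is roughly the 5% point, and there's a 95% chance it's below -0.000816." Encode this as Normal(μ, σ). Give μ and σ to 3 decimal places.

For Normal(μ,σ), the p-quantile is μ + z_p·σ. Here z_{0.05} = -1.645, z_{0.95} = 1.645.
So -0.171 = μ − 1.645σ and -0.000816 = μ + 1.645σ.
Subtracting: σ = (-0.000816 − -0.171)/(1.645 − (-1.645)) = 0.052.
Then μ = -0.171 − (-1.645)·0.052 = -0.086.

μ = -0.086, σ = 0.052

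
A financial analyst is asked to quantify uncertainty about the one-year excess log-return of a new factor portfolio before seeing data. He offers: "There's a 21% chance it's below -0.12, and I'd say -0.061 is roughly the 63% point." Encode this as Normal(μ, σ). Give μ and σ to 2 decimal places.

μ = -0.08, σ = 0.05

The p-quantile of Normal(μ,σ) is μ + z_p·σ, with z_{0.21} = -0.8064 and z_{0.63} = 0.3319.
Eliminate σ: μ = (z₂·x₁ − z₁·x₂)/(z₂ − z₁) = (0.3319·-0.12 − (-0.8064)·-0.061)/1.138 = -0.08.
Then σ = (x₂ − x₁)/(z₂ − z₁) = (-0.061 − -0.12)/1.138 = 0.05.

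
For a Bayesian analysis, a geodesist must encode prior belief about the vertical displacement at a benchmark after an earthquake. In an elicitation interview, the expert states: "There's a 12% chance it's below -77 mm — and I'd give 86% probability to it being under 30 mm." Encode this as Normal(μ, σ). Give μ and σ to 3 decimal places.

For Normal(μ,σ), the p-quantile is μ + z_p·σ. Here z_{0.12} = -1.175, z_{0.86} = 1.08.
So -77 = μ − 1.175σ and 30 = μ + 1.08σ.
Subtracting: σ = (30 − -77)/(1.08 − (-1.175)) = 47.444.
Then μ = -77 − (-1.175)·47.444 = -21.254.

μ = -21.254, σ = 47.444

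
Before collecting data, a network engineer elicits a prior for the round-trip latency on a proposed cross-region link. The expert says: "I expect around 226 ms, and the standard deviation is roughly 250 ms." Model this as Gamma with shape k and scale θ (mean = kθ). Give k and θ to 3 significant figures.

For Gamma(k, scale θ): mean = kθ, variance = kθ², so CV = 1/√k.
CV = SD/mean = 250/226 = 1.106, hence k = 1/CV² = 0.817.
Then θ = mean/k = 226/0.817 = 277.

k ≈ 0.817, θ ≈ 277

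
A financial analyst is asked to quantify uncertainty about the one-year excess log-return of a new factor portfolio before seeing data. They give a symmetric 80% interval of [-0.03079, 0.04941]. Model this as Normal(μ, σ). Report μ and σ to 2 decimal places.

A symmetric 80% interval runs μ ± z·σ with z = 1.282.
Half-width = 0.0401, so σ = 0.0401/1.282 = 0.03.
μ is the interval midpoint, 0.01.

μ = 0.01, σ = 0.03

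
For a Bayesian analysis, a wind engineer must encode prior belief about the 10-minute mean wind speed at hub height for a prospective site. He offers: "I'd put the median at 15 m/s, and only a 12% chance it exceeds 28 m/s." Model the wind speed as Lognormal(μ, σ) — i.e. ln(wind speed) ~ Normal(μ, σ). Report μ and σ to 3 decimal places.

If T ~ Lognormal(μ,σ) then ln T ~ Normal(μ,σ), so the p-quantile of ln T is μ + z_p·σ.
ln(15) = 2.708 and ln(28) = 3.332; z_{0.5} = 0, z_{0.88} = 1.175.
σ = (3.332 − 2.708)/(1.175 − (0)) = 0.531.
μ = 2.708 − (0)·0.531 = 2.708.

μ ≈ 2.708, σ ≈ 0.531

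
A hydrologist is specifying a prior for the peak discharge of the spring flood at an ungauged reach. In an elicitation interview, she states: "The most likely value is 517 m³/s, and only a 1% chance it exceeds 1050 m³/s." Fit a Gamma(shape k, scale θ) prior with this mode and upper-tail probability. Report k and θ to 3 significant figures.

k ≈ 10.8, θ ≈ 53

Gamma(k,θ) with k>1 has mode (k−1)θ, so θ = 517/(k−1).
Need P(X < 1050) = 0.99 with θ tied to k this way. Start at k = 2, θ = 517: P(X<1050) ≈ 0.602.
Too low — raise k to concentrate. Iterating converges to k ≈ 10.8.
Then θ = 517/(10.8−1) ≈ 53.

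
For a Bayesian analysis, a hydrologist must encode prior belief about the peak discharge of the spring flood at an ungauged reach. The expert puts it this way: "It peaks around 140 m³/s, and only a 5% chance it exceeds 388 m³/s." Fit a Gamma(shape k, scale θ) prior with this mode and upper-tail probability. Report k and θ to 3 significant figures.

k ≈ 3.58, θ ≈ 54.3

Gamma(k,θ) with k>1 has mode (k−1)θ, so θ = 140/(k−1).
Need P(X < 388) = 0.95 with θ tied to k this way. Start at k = 2, θ = 140: P(X<388) ≈ 0.764.
Too low — raise k to concentrate. Iterating converges to k ≈ 3.58.
Then θ = 140/(3.58−1) ≈ 54.3.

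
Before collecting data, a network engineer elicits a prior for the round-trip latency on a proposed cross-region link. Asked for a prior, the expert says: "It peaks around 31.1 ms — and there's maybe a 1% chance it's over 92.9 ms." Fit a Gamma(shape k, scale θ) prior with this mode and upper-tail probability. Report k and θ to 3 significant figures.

k ≈ 4.76, θ ≈ 8.26

Gamma(k,θ) with k>1 has mode (k−1)θ, so θ = 31.1/(k−1).
Need P(X < 92.9) = 0.99 with θ tied to k this way. Start at k = 2, θ = 31.1: P(X<92.9) ≈ 0.799.
Too low — raise k to concentrate. Iterating converges to k ≈ 4.76.
Then θ = 31.1/(4.76−1) ≈ 8.26.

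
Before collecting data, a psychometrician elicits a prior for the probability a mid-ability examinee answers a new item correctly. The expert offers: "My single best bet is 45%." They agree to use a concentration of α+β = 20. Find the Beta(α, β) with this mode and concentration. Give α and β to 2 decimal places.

α = 9.10, β = 10.90

For α,β > 1 the Beta mode is (α−1)/(α+β−2). With α+β = 20, the mode is (α−1)/18.
Set (α−1)/18 = 0.45 → α = 1 + 0.45·18 = 9.10.
β = 20 − α = 10.90.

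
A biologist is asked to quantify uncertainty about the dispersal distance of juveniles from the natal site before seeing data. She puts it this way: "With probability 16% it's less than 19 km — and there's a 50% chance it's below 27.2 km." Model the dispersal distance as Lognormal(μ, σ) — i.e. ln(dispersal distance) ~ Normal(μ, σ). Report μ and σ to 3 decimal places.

If T ~ Lognormal(μ,σ) then ln T ~ Normal(μ,σ), so the p-quantile of ln T is μ + z_p·σ.
ln(19) = 2.944 and ln(27.2) = 3.303; z_{0.16} = -0.9945, z_{0.5} = 0.
σ = (3.303 − 2.944)/(0 − (-0.9945)) = 0.361.
μ = 2.944 − (-0.9945)·0.361 = 3.303.

μ ≈ 3.303, σ ≈ 0.361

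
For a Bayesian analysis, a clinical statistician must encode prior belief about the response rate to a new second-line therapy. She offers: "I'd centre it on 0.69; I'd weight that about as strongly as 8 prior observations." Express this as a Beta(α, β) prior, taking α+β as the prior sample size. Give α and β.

Under the effective-sample-size interpretation, Beta(α, β) has prior mean α/(α+β) and prior sample size α+β.
So α+β = 8 and α/(α+β) = 0.69, giving α = 0.69·8 = 5.52 and β = 8 − 5.52 = 2.48.

α = 5.52, β = 2.48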